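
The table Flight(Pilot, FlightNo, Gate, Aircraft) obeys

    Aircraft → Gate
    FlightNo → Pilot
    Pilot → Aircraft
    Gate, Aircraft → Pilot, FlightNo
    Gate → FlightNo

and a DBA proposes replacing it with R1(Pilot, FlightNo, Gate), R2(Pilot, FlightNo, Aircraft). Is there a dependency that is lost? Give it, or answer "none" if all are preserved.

none

Aircraft → Gate: restricted closure across fragments reaches Gate.
FlightNo → Pilot lies within R1.
Pilot → Aircraft lies within R2.
Gate, Aircraft → Pilot, FlightNo: restricted closure across fragments reaches Pilot, FlightNo.
Gate → FlightNo lies within R1.
Every dependency is enforceable on the fragments, so the decomposition is dependency-preserving.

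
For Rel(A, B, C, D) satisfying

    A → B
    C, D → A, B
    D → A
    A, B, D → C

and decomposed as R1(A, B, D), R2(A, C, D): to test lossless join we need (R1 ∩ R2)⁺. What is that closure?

A, B, C, D

R1 ∩ R2 = {A, D}.
A → B applies, adding B
A, B, D → C applies, adding C
Closure: {A, B, C, D}.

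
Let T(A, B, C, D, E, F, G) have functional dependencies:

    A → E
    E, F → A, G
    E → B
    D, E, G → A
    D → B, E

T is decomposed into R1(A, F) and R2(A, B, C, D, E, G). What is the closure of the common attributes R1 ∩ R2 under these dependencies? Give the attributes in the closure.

R1 ∩ R2 = {A}.
A → E applies, adding E
E → B applies, adding B
Closure: {A, B, E}.

A, B, E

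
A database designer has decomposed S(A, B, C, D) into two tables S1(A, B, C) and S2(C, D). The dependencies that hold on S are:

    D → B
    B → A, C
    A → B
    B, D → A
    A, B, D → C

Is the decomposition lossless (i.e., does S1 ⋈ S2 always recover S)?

No

Common attributes: S1 ∩ S2 = {C}.
No dependency enlarges {C}, so (C)⁺ = {C}.
The closure contains neither all of S1 = {A, B, C} nor all of S2 = {C, D}, so the common attributes are not a superkey of either fragment. The join is lossy.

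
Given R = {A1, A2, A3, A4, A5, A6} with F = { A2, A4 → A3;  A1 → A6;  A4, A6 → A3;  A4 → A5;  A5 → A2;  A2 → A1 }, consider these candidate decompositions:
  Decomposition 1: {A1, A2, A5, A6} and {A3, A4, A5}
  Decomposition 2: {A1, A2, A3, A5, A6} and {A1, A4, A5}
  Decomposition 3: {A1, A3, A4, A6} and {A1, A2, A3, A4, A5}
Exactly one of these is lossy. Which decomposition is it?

Decomposition 1: common = {A5}, closure = {A1, A2, A5, A6} → lossless.
Decomposition 2: common = {A1, A5}, closure = {A1, A2, A5, A6} → lossy.
Decomposition 3: common = {A1, A3, A4}, closure = {A1, A2, A3, A4, A5, A6} → lossless.

Decomposition 2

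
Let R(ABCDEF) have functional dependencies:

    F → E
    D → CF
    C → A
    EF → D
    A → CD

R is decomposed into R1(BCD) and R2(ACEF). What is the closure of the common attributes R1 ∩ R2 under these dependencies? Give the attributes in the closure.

ACDEF

R1 ∩ R2 = {C}.
C → A applies, adding A
A → CD applies, adding D
D → CF applies, adding F
F → E applies, adding E
Closure: {ACDEF}.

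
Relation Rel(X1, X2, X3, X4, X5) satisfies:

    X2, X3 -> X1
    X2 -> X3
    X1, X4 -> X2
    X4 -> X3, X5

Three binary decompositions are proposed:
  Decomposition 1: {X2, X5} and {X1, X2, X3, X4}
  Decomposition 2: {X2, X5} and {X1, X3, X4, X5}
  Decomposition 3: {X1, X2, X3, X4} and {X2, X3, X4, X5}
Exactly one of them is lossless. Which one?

Decomposition 1: common = {X2}, closure = {X1, X2, X3} → lossy.
Decomposition 2: common = {X5}, closure = {X5} → lossy.
Decomposition 3: common = {X2, X3, X4}, closure = {X1, X2, X3, X4, X5} → lossless.

Decomposition 3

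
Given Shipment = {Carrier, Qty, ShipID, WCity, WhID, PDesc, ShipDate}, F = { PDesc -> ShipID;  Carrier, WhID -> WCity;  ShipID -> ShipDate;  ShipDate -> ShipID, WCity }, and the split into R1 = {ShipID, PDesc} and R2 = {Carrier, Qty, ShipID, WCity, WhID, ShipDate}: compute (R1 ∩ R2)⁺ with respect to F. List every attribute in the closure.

R1 ∩ R2 = {ShipID}.
ShipID → ShipDate applies, adding ShipDate
ShipDate → ShipID, WCity applies, adding WCity
Closure: {ShipID, WCity, ShipDate}.

ShipID, WCity, ShipDate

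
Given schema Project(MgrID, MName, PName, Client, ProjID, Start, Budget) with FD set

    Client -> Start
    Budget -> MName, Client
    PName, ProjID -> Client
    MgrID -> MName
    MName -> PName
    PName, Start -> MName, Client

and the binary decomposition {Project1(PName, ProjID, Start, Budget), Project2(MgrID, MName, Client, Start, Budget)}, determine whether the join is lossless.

Common attributes: Project1 ∩ Project2 = {Start, Budget}.
Closure of {Start, Budget}: Budget → MName, Client applies, adding MName, Client; MName → PName applies, adding PName. So (Start, Budget)⁺ = {MName, PName, Client, Start, Budget}.
The closure contains neither all of Project1 = {PName, ProjID, Start, Budget} nor all of Project2 = {MgrID, MName, Client, Start, Budget}, so the common attributes are not a superkey of either fragment. The join is lossy.

No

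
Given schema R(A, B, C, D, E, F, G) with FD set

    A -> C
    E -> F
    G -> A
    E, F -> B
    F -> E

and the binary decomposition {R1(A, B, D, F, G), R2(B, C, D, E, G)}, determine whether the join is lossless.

Common attributes: R1 ∩ R2 = {B, D, G}.
Closure of {B, D, G}: G → A applies, adding A; A → C applies, adding C. So (B, D, G)⁺ = {A, B, C, D, G}.
The closure contains neither all of R1 = {A, B, D, F, G} nor all of R2 = {B, C, D, E, G}, so the common attributes are not a superkey of either fragment. The join is lossy.

No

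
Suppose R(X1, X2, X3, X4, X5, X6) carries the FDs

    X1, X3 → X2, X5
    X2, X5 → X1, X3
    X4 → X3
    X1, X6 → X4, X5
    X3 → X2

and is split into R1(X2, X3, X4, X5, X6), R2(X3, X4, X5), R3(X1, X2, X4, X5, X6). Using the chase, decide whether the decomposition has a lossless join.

Chase test. Columns are X1, X2, X3, X4, X5, X6; row i has aⱼ where attribute j ∈ Ri, else bᵢⱼ.
Initial tableau (one row per fragment):
  row 1: b11 a2 a3 a4 a5 a6
  row 2: b21 b22 a3 a4 a5 b26
  row 3: a1 a2 b33 a4 a5 a6
Rows 1 and 3 agree on X2, X5; apply X2, X5→X1, X3 and equate their X1, X3 entries.
Rows 1 and 2 agree on X3; apply X3→X2 and equate their X2 entries.
Rows 1 and 2 agree on X2, X5; apply X2, X5→X1, X3 and equate their X1, X3 entries.
Row 1 is now all distinguished symbols — the join is lossless.

Yes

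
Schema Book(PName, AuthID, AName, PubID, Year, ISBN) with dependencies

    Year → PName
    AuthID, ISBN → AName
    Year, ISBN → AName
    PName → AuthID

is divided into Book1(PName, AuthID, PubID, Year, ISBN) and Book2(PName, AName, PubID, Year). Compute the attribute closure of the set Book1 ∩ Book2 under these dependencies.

Book1 ∩ Book2 = {PName, PubID, Year}.
PName → AuthID applies, adding AuthID
Closure: {PName, AuthID, PubID, Year}.

PName, AuthID, PubID, Year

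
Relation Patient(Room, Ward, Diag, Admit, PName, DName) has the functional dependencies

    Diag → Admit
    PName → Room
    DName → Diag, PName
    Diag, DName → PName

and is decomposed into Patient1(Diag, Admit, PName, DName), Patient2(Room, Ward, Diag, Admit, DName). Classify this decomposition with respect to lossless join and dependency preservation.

Lossless test: (Diag, Admit, DName)⁺ = {Room, Diag, Admit, PName, DName}, which contains all of one fragment — lossless.
Dependency preservation: the restricted closure of {PName} across the fragments never reaches {Room}, so PName → Room cannot be enforced without a join — not preserved.

lossless but not dependency-preserving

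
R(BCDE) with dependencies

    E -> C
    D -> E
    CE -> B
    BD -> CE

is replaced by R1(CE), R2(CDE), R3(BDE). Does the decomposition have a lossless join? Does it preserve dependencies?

lossless and dependency-preserving

Lossless test (chase): Rows 1 and 3 agree on E; apply E→C and equate their C entries. Rows 1 and 2 agree on CE; apply CE→B and equate their B entries. Rows 1 and 3 agree on CE; apply CE→B and equate their B entries. Row 2 is now all distinguished symbols — the join is lossless.
Dependency preservation: CE → B; BD → CE are not contained in any single fragment, but the restricted closure of each left-hand side across the fragments still reaches the right-hand side; the remaining FDs each lie inside some fragment. All dependencies are preserved.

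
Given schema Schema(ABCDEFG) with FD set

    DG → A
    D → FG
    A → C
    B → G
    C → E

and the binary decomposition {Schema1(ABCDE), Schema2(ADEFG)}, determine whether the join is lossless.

Common attributes: Schema1 ∩ Schema2 = {ADE}.
Closure of {ADE}: D → FG applies, adding FG; A → C applies, adding C. So (ADE)⁺ = {ACDEFG}.
This closure contains every attribute of Schema2, so Schema1 ∩ Schema2 → Schema2. The join is lossless.

Yes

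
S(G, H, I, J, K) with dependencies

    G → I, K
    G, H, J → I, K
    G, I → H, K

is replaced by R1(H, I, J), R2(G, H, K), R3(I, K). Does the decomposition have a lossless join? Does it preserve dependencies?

Lossless test (chase): applying each FD to every pair of rows produces no changes in the tableau, so no row becomes fully distinguished — the join is lossy.
Dependency preservation: the restricted closure of {G} across the fragments never reaches {I, K}, so G → I, K cannot be enforced without a join — not preserved.

lossy and not dependency-preserving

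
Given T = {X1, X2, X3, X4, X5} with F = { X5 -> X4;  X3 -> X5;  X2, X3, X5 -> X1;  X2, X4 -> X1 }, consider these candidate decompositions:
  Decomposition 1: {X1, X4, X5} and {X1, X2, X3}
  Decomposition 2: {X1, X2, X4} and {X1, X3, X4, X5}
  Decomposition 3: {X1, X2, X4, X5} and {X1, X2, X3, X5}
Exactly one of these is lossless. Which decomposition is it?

Decomposition 3

Decomposition 1: common = {X1}, closure = {X1} → lossy.
Decomposition 2: common = {X1, X4}, closure = {X1, X4} → lossy.
Decomposition 3: common = {X1, X2, X5}, closure = {X1, X2, X4, X5} → lossless.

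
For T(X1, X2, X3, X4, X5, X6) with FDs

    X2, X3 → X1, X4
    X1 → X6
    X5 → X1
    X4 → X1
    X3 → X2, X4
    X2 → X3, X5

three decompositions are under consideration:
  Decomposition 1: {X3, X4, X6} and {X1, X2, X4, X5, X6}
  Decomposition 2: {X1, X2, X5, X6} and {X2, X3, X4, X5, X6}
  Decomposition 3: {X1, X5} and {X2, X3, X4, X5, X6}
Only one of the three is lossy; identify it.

Decomposition 1

Decomposition 1: common = {X4, X6}, closure = {X1, X4, X6} → lossy.
Decomposition 2: common = {X2, X5, X6}, closure = {X1, X2, X3, X4, X5, X6} → lossless.
Decomposition 3: common = {X5}, closure = {X1, X5, X6} → lossless.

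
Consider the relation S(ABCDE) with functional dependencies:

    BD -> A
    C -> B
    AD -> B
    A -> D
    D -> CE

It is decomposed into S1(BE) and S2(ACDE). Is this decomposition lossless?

Common attributes: S1 ∩ S2 = {E}.
No dependency enlarges {E}, so (E)⁺ = {E}.
The closure contains neither all of S1 = {BE} nor all of S2 = {ACDE}, so the common attributes are not a superkey of either fragment. The join is lossy.

No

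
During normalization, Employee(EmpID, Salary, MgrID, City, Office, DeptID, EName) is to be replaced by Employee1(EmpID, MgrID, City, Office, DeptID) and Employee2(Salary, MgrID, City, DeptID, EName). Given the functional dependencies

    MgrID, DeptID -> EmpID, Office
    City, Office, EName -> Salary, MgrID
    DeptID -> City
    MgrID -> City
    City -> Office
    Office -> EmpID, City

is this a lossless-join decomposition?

Yes

Common attributes: Employee1 ∩ Employee2 = {MgrID, City, DeptID}.
Closure of {MgrID, City, DeptID}: MgrID, DeptID → EmpID, Office applies, adding EmpID, Office. So (MgrID, City, DeptID)⁺ = {EmpID, MgrID, City, Office, DeptID}.
This closure contains every attribute of Employee1, so Employee1 ∩ Employee2 → Employee1. The join is lossless.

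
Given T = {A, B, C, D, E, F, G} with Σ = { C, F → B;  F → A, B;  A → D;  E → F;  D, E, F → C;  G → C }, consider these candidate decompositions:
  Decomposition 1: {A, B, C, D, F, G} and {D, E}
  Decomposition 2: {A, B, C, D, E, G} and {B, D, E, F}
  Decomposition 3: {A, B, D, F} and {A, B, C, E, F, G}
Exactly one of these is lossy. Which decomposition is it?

Decomposition 1

Decomposition 1: common = {D}, closure = {D} → lossy.
Decomposition 2: common = {B, D, E}, closure = {A, B, C, D, E, F} → lossless.
Decomposition 3: common = {A, B, F}, closure = {A, B, D, F} → lossless.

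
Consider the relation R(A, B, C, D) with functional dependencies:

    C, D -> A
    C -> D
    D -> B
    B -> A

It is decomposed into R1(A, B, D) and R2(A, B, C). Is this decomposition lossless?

No

Common attributes: R1 ∩ R2 = {A, B}.
No dependency enlarges {A, B}, so (A, B)⁺ = {A, B}.
The closure contains neither all of R1 = {A, B, D} nor all of R2 = {A, B, C}, so the common attributes are not a superkey of either fragment. The join is lossy.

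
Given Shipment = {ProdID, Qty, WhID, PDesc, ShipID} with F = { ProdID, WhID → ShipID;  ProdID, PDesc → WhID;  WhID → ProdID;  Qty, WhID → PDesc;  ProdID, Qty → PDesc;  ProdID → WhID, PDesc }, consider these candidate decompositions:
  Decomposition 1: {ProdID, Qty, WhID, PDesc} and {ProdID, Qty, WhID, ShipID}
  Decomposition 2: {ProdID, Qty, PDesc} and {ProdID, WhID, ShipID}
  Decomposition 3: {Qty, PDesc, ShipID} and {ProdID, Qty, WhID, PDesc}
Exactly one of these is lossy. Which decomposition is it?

Decomposition 3

Decomposition 1: common = {ProdID, Qty, WhID}, closure = {ProdID, Qty, WhID, PDesc, ShipID} → lossless.
Decomposition 2: common = {ProdID}, closure = {ProdID, WhID, PDesc, ShipID} → lossless.
Decomposition 3: common = {Qty, PDesc}, closure = {Qty, PDesc} → lossy.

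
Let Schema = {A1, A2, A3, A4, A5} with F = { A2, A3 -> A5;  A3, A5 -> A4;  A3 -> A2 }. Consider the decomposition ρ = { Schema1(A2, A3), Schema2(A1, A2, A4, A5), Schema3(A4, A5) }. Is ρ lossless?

No

Chase test. Columns are A1, A2, A3, A4, A5; row i has aⱼ where attribute j ∈ Schemai, else bᵢⱼ.
Initial tableau (one row per fragment):
  row 1: b11 a2 a3 b14 b15
  row 2: a1 a2 b23 a4 a5
  row 3: b31 b32 b33 a4 a5
No row becomes fully distinguished — the join is lossy.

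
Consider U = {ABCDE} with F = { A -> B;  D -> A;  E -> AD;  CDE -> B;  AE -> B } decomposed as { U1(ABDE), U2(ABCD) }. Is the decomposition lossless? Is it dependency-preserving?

lossy but dependency-preserving

Lossless test: (ABD)⁺ = {ABD}, which is a superkey of neither fragment — lossy.
Dependency preservation: CDE → B is not contained in any single fragment, but the restricted closure of its left-hand side across the fragments still reaches the right-hand side; the remaining FDs each lie inside some fragment. All dependencies are preserved.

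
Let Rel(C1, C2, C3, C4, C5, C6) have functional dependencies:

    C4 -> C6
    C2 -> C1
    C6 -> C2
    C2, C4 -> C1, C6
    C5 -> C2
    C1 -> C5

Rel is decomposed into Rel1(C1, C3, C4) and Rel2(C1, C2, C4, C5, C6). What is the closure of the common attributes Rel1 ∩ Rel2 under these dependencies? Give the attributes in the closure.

C1, C2, C4, C5, C6

Rel1 ∩ Rel2 = {C1, C4}.
C4 → C6 applies, adding C6
C6 → C2 applies, adding C2
C1 → C5 applies, adding C5
Closure: {C1, C2, C4, C5, C6}.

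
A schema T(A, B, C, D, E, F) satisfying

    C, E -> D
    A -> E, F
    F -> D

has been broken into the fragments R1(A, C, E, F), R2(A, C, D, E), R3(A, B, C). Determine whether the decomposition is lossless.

Yes

Chase test. Columns are A, B, C, D, E, F; row i has aⱼ where attribute j ∈ Ri, else bᵢⱼ.
Initial tableau (one row per fragment):
  row 1: a1 b12 a3 b14 a5 a6
  row 2: a1 b22 a3 a4 a5 b26
  row 3: a1 a2 a3 b34 b35 b36
Rows 1 and 2 agree on C, E; apply C, E→D and equate their D entries.
Rows 1 and 2 agree on A; apply A→E, F and equate their E, F entries.
Rows 1 and 3 agree on A; apply A→E, F and equate their E, F entries.
Rows 1 and 3 agree on F; apply F→D and equate their D entries.
Row 3 is now all distinguished symbols — the join is lossless.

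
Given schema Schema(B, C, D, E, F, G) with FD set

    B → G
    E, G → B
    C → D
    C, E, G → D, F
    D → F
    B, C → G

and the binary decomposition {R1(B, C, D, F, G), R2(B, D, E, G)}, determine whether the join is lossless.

Common attributes: R1 ∩ R2 = {B, D, G}.
Closure of {B, D, G}: D → F applies, adding F. So (B, D, G)⁺ = {B, D, F, G}.
The closure contains neither all of R1 = {B, C, D, F, G} nor all of R2 = {B, D, E, G}, so the common attributes are not a superkey of either fragment. The join is lossy.

No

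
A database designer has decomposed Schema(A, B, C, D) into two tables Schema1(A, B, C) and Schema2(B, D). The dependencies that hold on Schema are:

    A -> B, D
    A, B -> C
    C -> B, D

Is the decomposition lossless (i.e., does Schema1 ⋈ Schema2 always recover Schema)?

No

Common attributes: Schema1 ∩ Schema2 = {B}.
No dependency enlarges {B}, so (B)⁺ = {B}.
The closure contains neither all of Schema1 = {A, B, C} nor all of Schema2 = {B, D}, so the common attributes are not a superkey of either fragment. The join is lossy.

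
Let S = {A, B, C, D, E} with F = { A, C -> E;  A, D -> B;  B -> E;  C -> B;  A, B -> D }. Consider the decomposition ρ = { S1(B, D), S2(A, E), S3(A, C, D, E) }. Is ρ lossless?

Chase test. Columns are A, B, C, D, E; row i has aⱼ where attribute j ∈ Si, else bᵢⱼ.
Initial tableau (one row per fragment):
  row 1: b11 a2 b13 a4 b15
  row 2: a1 b22 b23 b24 a5
  row 3: a1 b32 a3 a4 a5
No row becomes fully distinguished — the join is lossy.

No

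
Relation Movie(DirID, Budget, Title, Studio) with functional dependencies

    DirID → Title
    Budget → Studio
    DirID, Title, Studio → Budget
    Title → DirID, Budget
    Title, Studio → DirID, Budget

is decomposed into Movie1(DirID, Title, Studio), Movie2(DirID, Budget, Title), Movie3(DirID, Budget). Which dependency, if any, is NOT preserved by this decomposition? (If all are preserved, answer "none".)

Budget → Studio

Check Budget → Studio: no single fragment contains all of {Budget, Studio}, and the restricted closure of {Budget} across the fragments never reaches {Studio}.
DirID → Title is preserved.
DirID, Title, Studio → Budget is preserved.
Title → DirID, Budget is preserved.
Title, Studio → DirID, Budget is preserved.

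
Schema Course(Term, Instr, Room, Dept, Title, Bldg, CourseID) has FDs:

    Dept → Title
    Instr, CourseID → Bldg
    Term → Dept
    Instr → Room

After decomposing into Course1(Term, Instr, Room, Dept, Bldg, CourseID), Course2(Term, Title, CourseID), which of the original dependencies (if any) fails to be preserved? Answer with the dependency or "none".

Check Dept → Title: no single fragment contains all of {Dept, Title}, and the restricted closure of {Dept} across the fragments never reaches {Title}.
Instr, CourseID → Bldg is preserved.
Term → Dept is preserved.
Instr → Room is preserved.

Dept → Title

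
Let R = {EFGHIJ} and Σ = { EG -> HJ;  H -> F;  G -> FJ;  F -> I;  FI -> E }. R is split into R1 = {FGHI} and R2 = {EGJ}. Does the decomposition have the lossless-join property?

Yes

Common attributes: R1 ∩ R2 = {G}.
Closure of {G}: G → FJ applies, adding FJ; F → I applies, adding I; FI → E applies, adding E; EG → HJ applies, adding H. So (G)⁺ = {EFGHIJ}.
This closure contains every attribute of R1, so R1 ∩ R2 → R1. The join is lossless.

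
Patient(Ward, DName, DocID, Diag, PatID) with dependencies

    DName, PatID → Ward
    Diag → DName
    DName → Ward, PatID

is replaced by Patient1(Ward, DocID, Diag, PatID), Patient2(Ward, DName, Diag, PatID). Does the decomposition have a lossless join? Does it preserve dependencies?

lossless and dependency-preserving

Lossless test: (Ward, Diag, PatID)⁺ = {Ward, DName, Diag, PatID}, which contains all of one fragment — lossless.
Dependency preservation: every FD's attributes lie within a single fragment, so each can be enforced locally — preserved.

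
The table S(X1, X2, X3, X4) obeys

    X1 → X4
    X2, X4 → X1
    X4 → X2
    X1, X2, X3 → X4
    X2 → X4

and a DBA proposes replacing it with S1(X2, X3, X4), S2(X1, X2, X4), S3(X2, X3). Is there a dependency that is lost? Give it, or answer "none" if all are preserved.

X1 → X4 lies within S2.
X2, X4 → X1 lies within S2.
X4 → X2 lies within S1.
X1, X2, X3 → X4: restricted closure across fragments reaches X4.
X2 → X4 lies within S1.
Every dependency is enforceable on the fragments, so the decomposition is dependency-preserving.

none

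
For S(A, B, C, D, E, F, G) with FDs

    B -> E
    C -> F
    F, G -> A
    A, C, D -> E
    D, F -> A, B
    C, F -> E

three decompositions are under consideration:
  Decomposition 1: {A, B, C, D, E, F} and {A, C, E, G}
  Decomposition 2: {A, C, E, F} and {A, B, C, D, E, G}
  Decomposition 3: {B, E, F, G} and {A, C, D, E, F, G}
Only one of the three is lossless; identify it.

Decomposition 1: common = {A, C, E}, closure = {A, C, E, F} → lossy.
Decomposition 2: common = {A, C, E}, closure = {A, C, E, F} → lossless.
Decomposition 3: common = {E, F, G}, closure = {A, E, F, G} → lossy.

Decomposition 2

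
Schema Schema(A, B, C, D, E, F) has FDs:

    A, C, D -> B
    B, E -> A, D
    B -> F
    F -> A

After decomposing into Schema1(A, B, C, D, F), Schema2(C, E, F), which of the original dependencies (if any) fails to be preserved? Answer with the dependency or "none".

Check B, E → A, D: no single fragment contains all of {A, B, D, E}, and the restricted closure of {B, E} across the fragments never reaches {A, D}.
A, C, D → B is preserved.
B → F is preserved.
F → A is preserved.

B, E -> A, D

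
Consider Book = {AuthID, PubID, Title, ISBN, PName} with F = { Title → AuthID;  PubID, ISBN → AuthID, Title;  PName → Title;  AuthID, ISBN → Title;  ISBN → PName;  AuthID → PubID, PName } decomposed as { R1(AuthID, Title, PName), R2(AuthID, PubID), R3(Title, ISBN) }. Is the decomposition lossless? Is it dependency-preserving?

lossless and dependency-preserving

Lossless test (chase): Rows 1 and 3 agree on Title; apply Title→AuthID and equate their AuthID entries. Rows 1 and 2 agree on AuthID; apply AuthID→PubID, PName and equate their PubID, PName entries. Rows 1 and 3 agree on AuthID; apply AuthID→PubID, PName and equate their PubID, PName entries. Rows 1 and 2 agree on PName; apply PName→Title and equate their Title entries. Row 3 is now all distinguished symbols — the join is lossless.
Dependency preservation: PubID, ISBN → AuthID, Title; AuthID, ISBN → Title; ISBN → PName; AuthID → PubID, PName are not contained in any single fragment, but the restricted closure of each left-hand side across the fragments still reaches the right-hand side; the remaining FDs each lie inside some fragment. All dependencies are preserved.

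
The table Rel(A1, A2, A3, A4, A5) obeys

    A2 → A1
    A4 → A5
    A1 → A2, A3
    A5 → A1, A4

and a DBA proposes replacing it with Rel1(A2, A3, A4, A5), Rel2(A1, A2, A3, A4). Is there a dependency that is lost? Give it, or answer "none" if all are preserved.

A2 → A1 lies within Rel2.
A4 → A5 lies within Rel1.
A1 → A2, A3 lies within Rel2.
A5 → A1, A4: restricted closure across fragments reaches A1, A4.
Every dependency is enforceable on the fragments, so the decomposition is dependency-preserving.

none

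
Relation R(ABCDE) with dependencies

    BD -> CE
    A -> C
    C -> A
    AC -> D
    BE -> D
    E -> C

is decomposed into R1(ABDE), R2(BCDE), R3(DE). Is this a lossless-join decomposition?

Yes

Chase test. Columns are ABCDE; row i has aⱼ where attribute j ∈ Ri, else bᵢⱼ.
Initial tableau (one row per fragment):
  row 1: a1 a2 b13 a4 a5
  row 2: b21 a2 a3 a4 a5
  row 3: b31 b32 b33 a4 a5
Rows 1 and 2 agree on BD; apply BD→CE and equate their CE entries.
Rows 1 and 2 agree on C; apply C→A and equate their A entries.
Rows 1 and 3 agree on E; apply E→C and equate their C entries.
Rows 1 and 3 agree on C; apply C→A and equate their A entries.
Row 1 is now all distinguished symbols — the join is lossless.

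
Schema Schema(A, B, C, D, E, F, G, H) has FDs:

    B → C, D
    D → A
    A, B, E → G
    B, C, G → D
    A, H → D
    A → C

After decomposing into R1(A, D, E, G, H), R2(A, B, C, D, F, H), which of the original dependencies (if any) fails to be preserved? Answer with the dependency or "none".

A, B, E → G

Check A, B, E → G: no single fragment contains all of {A, B, E, G}, and the restricted closure of {A, B, E} across the fragments never reaches {G}.
B → C, D is preserved.
D → A is preserved.
B, C, G → D is preserved.
A, H → D is preserved.
A → C is preserved.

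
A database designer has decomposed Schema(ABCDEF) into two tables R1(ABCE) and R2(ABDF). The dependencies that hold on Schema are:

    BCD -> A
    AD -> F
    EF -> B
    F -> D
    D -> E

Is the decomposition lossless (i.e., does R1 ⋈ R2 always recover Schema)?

No

Common attributes: R1 ∩ R2 = {AB}.
No dependency enlarges {AB}, so (AB)⁺ = {AB}.
The closure contains neither all of R1 = {ABCE} nor all of R2 = {ABDF}, so the common attributes are not a superkey of either fragment. The join is lossy.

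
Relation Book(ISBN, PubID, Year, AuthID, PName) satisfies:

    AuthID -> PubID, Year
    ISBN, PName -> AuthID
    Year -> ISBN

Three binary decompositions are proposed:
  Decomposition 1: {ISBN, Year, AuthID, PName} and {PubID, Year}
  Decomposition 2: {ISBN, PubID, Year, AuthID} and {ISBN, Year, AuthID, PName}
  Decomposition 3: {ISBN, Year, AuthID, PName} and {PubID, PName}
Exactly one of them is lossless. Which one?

Decomposition 1: common = {Year}, closure = {ISBN, Year} → lossy.
Decomposition 2: common = {ISBN, Year, AuthID}, closure = {ISBN, PubID, Year, AuthID} → lossless.
Decomposition 3: common = {PName}, closure = {PName} → lossy.

Decomposition 2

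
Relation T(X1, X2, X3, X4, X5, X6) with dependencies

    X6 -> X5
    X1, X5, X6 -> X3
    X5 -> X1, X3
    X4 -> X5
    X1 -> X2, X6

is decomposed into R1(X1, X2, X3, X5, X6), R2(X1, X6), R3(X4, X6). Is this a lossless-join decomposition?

Yes

Chase test. Columns are X1, X2, X3, X4, X5, X6; row i has aⱼ where attribute j ∈ Ri, else bᵢⱼ.
Initial tableau (one row per fragment):
  row 1: a1 a2 a3 b14 a5 a6
  row 2: a1 b22 b23 b24 b25 a6
  row 3: b31 b32 b33 a4 b35 a6
Rows 1 and 2 agree on X6; apply X6→X5 and equate their X5 entries.
Rows 1 and 3 agree on X6; apply X6→X5 and equate their X5 entries.
Rows 1 and 2 agree on X1, X5, X6; apply X1, X5, X6→X3 and equate their X3 entries.
Rows 1 and 3 agree on X5; apply X5→X1, X3 and equate their X1, X3 entries.
Rows 1 and 2 agree on X1; apply X1→X2, X6 and equate their X2, X6 entries.
Rows 1 and 3 agree on X1; apply X1→X2, X6 and equate their X2, X6 entries.
Row 3 is now all distinguished symbols — the join is lossless.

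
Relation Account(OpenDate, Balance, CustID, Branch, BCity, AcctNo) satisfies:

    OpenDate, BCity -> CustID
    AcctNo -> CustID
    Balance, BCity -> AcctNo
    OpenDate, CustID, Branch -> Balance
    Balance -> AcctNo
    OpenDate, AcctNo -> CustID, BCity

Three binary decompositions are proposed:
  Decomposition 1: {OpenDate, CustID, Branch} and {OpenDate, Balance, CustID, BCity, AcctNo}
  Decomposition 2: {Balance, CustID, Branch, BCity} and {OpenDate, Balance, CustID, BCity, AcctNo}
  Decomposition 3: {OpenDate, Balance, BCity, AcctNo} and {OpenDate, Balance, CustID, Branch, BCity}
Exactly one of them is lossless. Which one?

Decomposition 3

Decomposition 1: common = {OpenDate, CustID}, closure = {OpenDate, CustID} → lossy.
Decomposition 2: common = {Balance, CustID, BCity}, closure = {Balance, CustID, BCity, AcctNo} → lossy.
Decomposition 3: common = {OpenDate, Balance, BCity}, closure = {OpenDate, Balance, CustID, BCity, AcctNo} → lossless.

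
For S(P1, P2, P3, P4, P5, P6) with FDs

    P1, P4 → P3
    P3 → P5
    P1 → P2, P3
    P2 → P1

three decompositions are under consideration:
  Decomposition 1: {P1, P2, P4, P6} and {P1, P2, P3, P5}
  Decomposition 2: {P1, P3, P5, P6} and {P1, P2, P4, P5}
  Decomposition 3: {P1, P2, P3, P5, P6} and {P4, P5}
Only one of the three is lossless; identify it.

Decomposition 1

Decomposition 1: common = {P1, P2}, closure = {P1, P2, P3, P5} → lossless.
Decomposition 2: common = {P1, P5}, closure = {P1, P2, P3, P5} → lossy.
Decomposition 3: common = {P5}, closure = {P5} → lossy.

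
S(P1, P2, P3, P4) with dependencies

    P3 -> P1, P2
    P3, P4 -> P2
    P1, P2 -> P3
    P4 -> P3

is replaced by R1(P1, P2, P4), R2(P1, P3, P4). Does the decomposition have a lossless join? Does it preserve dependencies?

lossless but not dependency-preserving

Lossless test: (P1, P4)⁺ = {P1, P2, P3, P4}, which contains all of one fragment — lossless.
Dependency preservation: the restricted closure of {P3} across the fragments never reaches {P1, P2}, so P3 → P1, P2 cannot be enforced without a join — not preserved.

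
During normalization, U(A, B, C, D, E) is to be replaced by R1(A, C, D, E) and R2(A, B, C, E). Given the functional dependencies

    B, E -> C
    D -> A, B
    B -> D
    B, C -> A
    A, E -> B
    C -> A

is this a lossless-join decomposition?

Common attributes: R1 ∩ R2 = {A, C, E}.
Closure of {A, C, E}: A, E → B applies, adding B; B → D applies, adding D. So (A, C, E)⁺ = {A, B, C, D, E}.
This closure contains every attribute of R1, so R1 ∩ R2 → R1. The join is lossless.

Yes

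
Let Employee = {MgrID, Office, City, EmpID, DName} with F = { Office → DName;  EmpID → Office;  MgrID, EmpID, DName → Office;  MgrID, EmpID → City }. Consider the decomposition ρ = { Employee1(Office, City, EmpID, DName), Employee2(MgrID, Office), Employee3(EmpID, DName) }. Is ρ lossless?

Chase test. Columns are MgrID, Office, City, EmpID, DName; row i has aⱼ where attribute j ∈ Employeei, else bᵢⱼ.
Initial tableau (one row per fragment):
  row 1: b11 a2 a3 a4 a5
  row 2: a1 a2 b23 b24 b25
  row 3: b31 b32 b33 a4 a5
Rows 1 and 2 agree on Office; apply Office→DName and equate their DName entries.
Rows 1 and 3 agree on EmpID; apply EmpID→Office and equate their Office entries.
No row becomes fully distinguished — the join is lossy.

No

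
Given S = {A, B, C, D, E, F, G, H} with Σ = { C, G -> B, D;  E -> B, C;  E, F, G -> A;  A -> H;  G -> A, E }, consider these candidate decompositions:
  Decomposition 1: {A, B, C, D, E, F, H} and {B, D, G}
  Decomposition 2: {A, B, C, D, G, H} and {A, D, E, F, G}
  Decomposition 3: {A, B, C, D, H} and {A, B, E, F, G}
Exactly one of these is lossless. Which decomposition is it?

Decomposition 2

Decomposition 1: common = {B, D}, closure = {B, D} → lossy.
Decomposition 2: common = {A, D, G}, closure = {A, B, C, D, E, G, H} → lossless.
Decomposition 3: common = {A, B}, closure = {A, B, H} → lossy.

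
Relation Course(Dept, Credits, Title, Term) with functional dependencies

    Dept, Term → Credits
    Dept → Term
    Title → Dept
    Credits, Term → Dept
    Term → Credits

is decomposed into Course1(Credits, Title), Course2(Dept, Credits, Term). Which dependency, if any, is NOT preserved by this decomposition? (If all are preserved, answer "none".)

Title → Dept

Check Title → Dept: no single fragment contains all of {Dept, Title}, and the restricted closure of {Title} across the fragments never reaches {Dept}.
Dept, Term → Credits is preserved.
Dept → Term is preserved.
Credits, Term → Dept is preserved.
Term → Credits is preserved.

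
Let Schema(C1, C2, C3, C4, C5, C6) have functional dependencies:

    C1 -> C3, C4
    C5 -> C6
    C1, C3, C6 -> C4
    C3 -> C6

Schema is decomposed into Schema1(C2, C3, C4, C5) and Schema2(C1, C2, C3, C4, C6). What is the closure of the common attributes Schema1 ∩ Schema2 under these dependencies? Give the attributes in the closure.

C2, C3, C4, C6

Schema1 ∩ Schema2 = {C2, C3, C4}.
C3 → C6 applies, adding C6
Closure: {C2, C3, C4, C6}.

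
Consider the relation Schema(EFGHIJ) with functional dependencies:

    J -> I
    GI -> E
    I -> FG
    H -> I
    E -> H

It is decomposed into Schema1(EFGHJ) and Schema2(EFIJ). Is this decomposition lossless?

Common attributes: Schema1 ∩ Schema2 = {EFJ}.
Closure of {EFJ}: J → I applies, adding I; I → FG applies, adding G; E → H applies, adding H. So (EFJ)⁺ = {EFGHIJ}.
This closure contains every attribute of Schema1, so Schema1 ∩ Schema2 → Schema1. The join is lossless.

Yes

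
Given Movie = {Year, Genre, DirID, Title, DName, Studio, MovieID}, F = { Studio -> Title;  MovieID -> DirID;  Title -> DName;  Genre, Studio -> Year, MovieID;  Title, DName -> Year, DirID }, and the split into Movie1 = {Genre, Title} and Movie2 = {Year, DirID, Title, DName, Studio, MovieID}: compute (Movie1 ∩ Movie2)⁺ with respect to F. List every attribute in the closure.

Movie1 ∩ Movie2 = {Title}.
Title → DName applies, adding DName
Title, DName → Year, DirID applies, adding Year, DirID
Closure: {Year, DirID, Title, DName}.

Year, DirID, Title, DName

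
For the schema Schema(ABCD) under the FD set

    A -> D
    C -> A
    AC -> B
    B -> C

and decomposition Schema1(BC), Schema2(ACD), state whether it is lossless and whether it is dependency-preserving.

Lossless test: (C)⁺ = {ABCD}, which contains all of one fragment — lossless.
Dependency preservation: AC → B is not contained in any single fragment, but the restricted closure of its left-hand side across the fragments still reaches the right-hand side; the remaining FDs each lie inside some fragment. All dependencies are preserved.

lossless and dependency-preserving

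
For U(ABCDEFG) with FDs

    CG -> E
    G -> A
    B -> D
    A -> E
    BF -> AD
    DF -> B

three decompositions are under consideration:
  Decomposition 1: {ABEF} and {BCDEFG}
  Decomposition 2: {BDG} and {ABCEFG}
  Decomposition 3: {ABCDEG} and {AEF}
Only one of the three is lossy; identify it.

Decomposition 3

Decomposition 1: common = {BEF}, closure = {ABDEF} → lossless.
Decomposition 2: common = {BG}, closure = {ABDEG} → lossless.
Decomposition 3: common = {AE}, closure = {AE} → lossy.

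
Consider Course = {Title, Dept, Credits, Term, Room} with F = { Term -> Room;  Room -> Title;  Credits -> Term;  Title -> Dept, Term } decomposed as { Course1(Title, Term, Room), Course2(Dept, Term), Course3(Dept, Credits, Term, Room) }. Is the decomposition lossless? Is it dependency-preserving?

lossless and dependency-preserving

Lossless test (chase): Rows 1 and 2 agree on Term; apply Term→Room and equate their Room entries. Rows 1 and 2 agree on Room; apply Room→Title and equate their Title entries. Rows 1 and 3 agree on Room; apply Room→Title and equate their Title entries. Rows 1 and 2 agree on Title; apply Title→Dept, Term and equate their Dept, Term entries. Row 3 is now all distinguished symbols — the join is lossless.
Dependency preservation: Title → Dept, Term is not contained in any single fragment, but the restricted closure of its left-hand side across the fragments still reaches the right-hand side; the remaining FDs each lie inside some fragment. All dependencies are preserved.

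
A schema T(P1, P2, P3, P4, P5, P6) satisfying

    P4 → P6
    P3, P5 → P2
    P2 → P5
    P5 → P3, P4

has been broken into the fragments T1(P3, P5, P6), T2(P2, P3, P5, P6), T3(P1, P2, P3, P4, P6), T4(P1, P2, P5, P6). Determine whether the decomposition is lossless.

Chase test. Columns are P1, P2, P3, P4, P5, P6; row i has aⱼ where attribute j ∈ Ti, else bᵢⱼ.
Initial tableau (one row per fragment):
  row 1: b11 b12 a3 b14 a5 a6
  row 2: b21 a2 a3 b24 a5 a6
  row 3: a1 a2 a3 a4 b35 a6
  row 4: a1 a2 b43 b44 a5 a6
Rows 1 and 2 agree on P3, P5; apply P3, P5→P2 and equate their P2 entries.
Rows 1 and 3 agree on P2; apply P2→P5 and equate their P5 entries.
Rows 1 and 2 agree on P5; apply P5→P3, P4 and equate their P3, P4 entries.
Rows 1 and 3 agree on P5; apply P5→P3, P4 and equate their P3, P4 entries.
Rows 1 and 4 agree on P5; apply P5→P3, P4 and equate their P3, P4 entries.
Row 3 is now all distinguished symbols — the join is lossless.

Yes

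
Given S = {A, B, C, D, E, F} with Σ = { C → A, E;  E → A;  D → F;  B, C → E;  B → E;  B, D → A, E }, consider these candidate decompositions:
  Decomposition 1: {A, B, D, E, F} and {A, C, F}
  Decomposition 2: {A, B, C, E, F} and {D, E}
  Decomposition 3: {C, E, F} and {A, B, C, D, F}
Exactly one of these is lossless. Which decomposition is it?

Decomposition 3

Decomposition 1: common = {A, F}, closure = {A, F} → lossy.
Decomposition 2: common = {E}, closure = {A, E} → lossy.
Decomposition 3: common = {C, F}, closure = {A, C, E, F} → lossless.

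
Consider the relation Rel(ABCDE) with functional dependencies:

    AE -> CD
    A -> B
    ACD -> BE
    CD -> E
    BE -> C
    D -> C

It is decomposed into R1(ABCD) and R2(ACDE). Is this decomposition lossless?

Yes

Common attributes: R1 ∩ R2 = {ACD}.
Closure of {ACD}: A → B applies, adding B; ACD → BE applies, adding E. So (ACD)⁺ = {ABCDE}.
This closure contains every attribute of R1, so R1 ∩ R2 → R1. The join is lossless.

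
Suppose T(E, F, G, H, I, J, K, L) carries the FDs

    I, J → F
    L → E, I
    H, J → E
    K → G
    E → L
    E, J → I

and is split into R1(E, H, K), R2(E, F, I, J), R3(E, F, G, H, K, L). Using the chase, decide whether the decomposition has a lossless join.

Chase test. Columns are E, F, G, H, I, J, K, L; row i has aⱼ where attribute j ∈ Ri, else bᵢⱼ.
Initial tableau (one row per fragment):
  row 1: a1 b12 b13 a4 b15 b16 a7 b18
  row 2: a1 a2 b23 b24 a5 a6 b27 b28
  row 3: a1 a2 a3 a4 b35 b36 a7 a8
Rows 1 and 3 agree on K; apply K→G and equate their G entries.
Rows 1 and 2 agree on E; apply E→L and equate their L entries.
Rows 1 and 3 agree on E; apply E→L and equate their L entries.
Rows 1 and 2 agree on L; apply L→E, I and equate their E, I entries.
Rows 1 and 3 agree on L; apply L→E, I and equate their E, I entries.
No row becomes fully distinguished — the join is lossy.

No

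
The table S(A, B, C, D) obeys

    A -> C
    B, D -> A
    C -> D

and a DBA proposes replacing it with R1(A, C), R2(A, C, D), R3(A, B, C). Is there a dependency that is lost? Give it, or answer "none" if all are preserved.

B, D -> A

Check B, D → A: no single fragment contains all of {A, B, D}, and the restricted closure of {B, D} across the fragments never reaches {A}.
A → C is preserved.
C → D is preserved.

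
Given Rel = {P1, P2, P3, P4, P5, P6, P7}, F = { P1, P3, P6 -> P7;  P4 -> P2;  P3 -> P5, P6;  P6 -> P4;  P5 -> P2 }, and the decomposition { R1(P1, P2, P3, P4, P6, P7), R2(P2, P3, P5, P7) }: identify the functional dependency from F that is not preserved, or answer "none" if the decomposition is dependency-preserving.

P1, P3, P6 → P7 lies within R1.
P4 → P2 lies within R1.
P3 → P5, P6: restricted closure across fragments reaches P5, P6.
P6 → P4 lies within R1.
P5 → P2 lies within R2.
Every dependency is enforceable on the fragments, so the decomposition is dependency-preserving.

none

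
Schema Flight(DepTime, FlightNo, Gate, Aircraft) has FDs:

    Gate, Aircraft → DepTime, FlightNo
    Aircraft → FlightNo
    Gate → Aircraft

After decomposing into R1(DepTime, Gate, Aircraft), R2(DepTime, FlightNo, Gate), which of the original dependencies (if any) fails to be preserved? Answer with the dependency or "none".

Aircraft → FlightNo

Check Aircraft → FlightNo: no single fragment contains all of {FlightNo, Aircraft}, and the restricted closure of {Aircraft} across the fragments never reaches {FlightNo}.
Gate, Aircraft → DepTime, FlightNo is preserved.
Gate → Aircraft is preserved.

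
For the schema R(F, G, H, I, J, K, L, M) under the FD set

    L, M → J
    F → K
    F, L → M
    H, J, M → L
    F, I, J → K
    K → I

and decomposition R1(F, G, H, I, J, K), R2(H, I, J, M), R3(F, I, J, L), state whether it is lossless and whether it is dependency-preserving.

lossy and not dependency-preserving

Lossless test (chase): Rows 1 and 3 agree on F; apply F→K and equate their K entries. No row becomes fully distinguished — the join is lossy.
Dependency preservation: the restricted closure of {L, M} across the fragments never reaches {J}, so L, M → J cannot be enforced without a join — not preserved.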